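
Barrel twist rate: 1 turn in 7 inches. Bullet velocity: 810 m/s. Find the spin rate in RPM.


twist_m = 7*0.0254 = 0.1778 m
spin = v/twist = 810/0.1778 = 4555.681 rev/s
RPM = spin*60 = 4555.681*60 ≈ 273341 RPM

273341 RPM


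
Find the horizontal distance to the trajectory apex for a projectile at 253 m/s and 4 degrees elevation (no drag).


R = v0^2*sin(2*theta)/g = 253^2*sin(2*4°)/9.81 = 908.087 m
apex_dist = R/2 = 908.087/2 = 454 m

454 m


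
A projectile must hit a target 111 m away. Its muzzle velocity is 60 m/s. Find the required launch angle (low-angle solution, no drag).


sin(2*theta) = R*g/v0^2 = 111*9.81/60^2 = 0.302475, theta = arcsin(0.302475)/2 = 8.803°

8.803 degrees


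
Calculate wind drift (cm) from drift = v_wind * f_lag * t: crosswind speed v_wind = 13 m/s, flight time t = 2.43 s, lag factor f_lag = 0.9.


drift = v_wind * lag * t = 13 * 0.9 * 2.43 = 28.431 m ≈ 2843 cm

2843 cm


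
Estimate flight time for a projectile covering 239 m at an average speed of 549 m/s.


t = d/v = 239/549 = 0.4353 s

0.4353 s


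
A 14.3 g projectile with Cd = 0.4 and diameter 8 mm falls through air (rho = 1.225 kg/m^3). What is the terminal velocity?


A = pi*(d/2)^2 = pi*(8/2000)^2 = 5.02655e-05 m^2
vt = sqrt(2mg/(Cd*rho*A)) = sqrt(2*0.0143*9.81/(0.4 * 1.225 * 5.02655e-05)) = 106.7 m/s

106.7 m/s


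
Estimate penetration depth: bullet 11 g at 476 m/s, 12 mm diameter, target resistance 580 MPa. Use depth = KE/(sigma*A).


A = pi*(d/2)^2 = pi*(12/2)^2 = 113.097 mm^2
E = 0.5*m*v^2 = 0.5*0.011*476^2 = 1246.17 J
depth = E/(sigma*A) = 1246.17 J / (580 MPa * 113.097 mm^2) = 1246.17/(580 * 113.097) m = 0.0189975 m ≈ 19 mm

19 mm


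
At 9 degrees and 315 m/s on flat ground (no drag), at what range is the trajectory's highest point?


R = v0^2*sin(2*theta)/g = 315^2*sin(2*9°)/9.81 = 3125.61 m
apex_dist = R/2 = 3125.61/2 = 1563 m

1563 m


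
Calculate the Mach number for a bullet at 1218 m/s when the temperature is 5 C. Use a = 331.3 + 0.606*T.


a = 331.3 + 0.606*(5) = 334.33 m/s
M = v/a = 1218/334.33 = 3.643

3.643


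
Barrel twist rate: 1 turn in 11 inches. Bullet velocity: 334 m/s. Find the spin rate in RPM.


twist_m = 11*0.0254 = 0.2794 m
spin = v/twist = 334/0.2794 = 1195.419 rev/s
RPM = spin*60 = 1195.419*60 ≈ 71725 RPM

71725 RPM


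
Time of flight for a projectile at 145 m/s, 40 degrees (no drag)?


T = 2*v0*sin(theta)/g = 2*145*sin(40°)/9.81 = 19 s

19 s


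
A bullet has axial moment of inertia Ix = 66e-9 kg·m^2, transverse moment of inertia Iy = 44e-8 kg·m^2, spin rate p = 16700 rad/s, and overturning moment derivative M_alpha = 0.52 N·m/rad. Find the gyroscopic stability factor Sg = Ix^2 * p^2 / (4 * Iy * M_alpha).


Sg = Ix^2 * p^2 / (4 * Iy * M_alpha) = (66e-9)^2 * 16700^2 / (4 * 44e-8 * 0.52) = 1.327

1.327


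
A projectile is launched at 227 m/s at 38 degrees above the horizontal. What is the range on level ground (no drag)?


R = v0^2 * sin(2*theta) / g = 227^2 * sin(2*38°) / 9.81 = 5097 m

5097 m


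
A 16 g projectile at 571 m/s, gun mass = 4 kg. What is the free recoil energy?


v_r = m_p*v_p/m_gun = 0.016*571/4 = 2.284 m/s, E_r = 0.5*m_gun*v_r^2 = 0.5*4*2.284^2 = 10.43 J

10.43 J


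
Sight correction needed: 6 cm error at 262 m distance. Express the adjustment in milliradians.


1 mrad subtends 1 cm per 10 m of range, so adj = error_cm / (dist_m / 10) = 6 / (262/10) = 0.229 mrad

0.229 mrad


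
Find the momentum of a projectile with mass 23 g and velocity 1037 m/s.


p = m*v = 0.023*1037 = 23.85 kg·m/s

23.85 kg·m/s


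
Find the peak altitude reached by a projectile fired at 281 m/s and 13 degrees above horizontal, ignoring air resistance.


H = (v0*sin(theta))^2 / (2g) = (281*sin(13°))^2 / (2*9.81) = 203.7 m

203.7 m


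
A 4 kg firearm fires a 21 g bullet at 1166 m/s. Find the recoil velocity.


v_recoil = m_p * v_p / m_gun = 0.021 * 1166 / 4 = 6.122 m/s

6.122 m/s


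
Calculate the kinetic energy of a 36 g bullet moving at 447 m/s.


E = 0.5*m*v^2 = 0.5*0.036*447^2 = 3597 J

3597 J


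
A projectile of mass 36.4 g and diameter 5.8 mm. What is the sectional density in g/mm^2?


SD = m/d^2 = 36.4/5.8^2 = 1.082 g/mm^2

1.082 g/mm^2


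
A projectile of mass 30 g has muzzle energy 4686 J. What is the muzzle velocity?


v = sqrt(2*E/m) = sqrt(2*4686/0.03) = 558.9 m/s

558.9 m/s


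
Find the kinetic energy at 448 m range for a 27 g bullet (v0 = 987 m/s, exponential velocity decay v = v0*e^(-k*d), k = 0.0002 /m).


v = v0*exp(-k*d) = 987*exp(-0.0002*448) = 902.411 m/s
E = 0.5*m*v^2 = 0.5*0.027*902.411^2 = 10994 J

10994 J


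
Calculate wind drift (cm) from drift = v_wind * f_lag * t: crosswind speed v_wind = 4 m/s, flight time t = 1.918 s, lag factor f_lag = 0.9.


drift = v_wind * lag * t = 4 * 0.9 * 1.918 = 6.9048 m ≈ 690.5 cm

690.5 cm


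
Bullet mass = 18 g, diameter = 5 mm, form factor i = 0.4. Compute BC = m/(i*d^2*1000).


BC = m/(i*d^2*1000) = 18/(0.4 * 5^2 * 1000) = 0.0018

0.0018


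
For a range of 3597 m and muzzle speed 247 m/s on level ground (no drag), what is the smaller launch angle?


sin(2*theta) = R*g/v0^2 = 3597*9.81/247^2 = 0.578383, theta = arcsin(0.578383)/2 = 17.67°

17.67 degrees


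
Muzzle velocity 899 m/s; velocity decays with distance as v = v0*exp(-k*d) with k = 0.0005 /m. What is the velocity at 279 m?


v = v0*exp(-k*d) = 899*exp(-0.0005*279) = 781.9 m/s

781.9 m/s


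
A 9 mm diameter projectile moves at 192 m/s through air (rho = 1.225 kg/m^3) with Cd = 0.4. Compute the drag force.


A = pi*(d/2)^2 = pi*(9/2000)^2 = 6.36173e-05 m^2
Fd = 0.5*Cd*rho*A*v^2 = 0.5*0.4*1.225*6.36173e-05*192^2 = 0.5746 N

0.5746 N


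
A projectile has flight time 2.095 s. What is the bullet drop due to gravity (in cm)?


drop = 0.5*g*t^2 = 0.5*9.81*2.095^2 = 21.5282 m ≈ 2153 cm

2153 cm


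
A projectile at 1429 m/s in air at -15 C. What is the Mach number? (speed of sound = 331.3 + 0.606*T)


a = 331.3 + 0.606*(-15) = 322.21 m/s
M = v/a = 1429/322.21 = 4.435

4.435


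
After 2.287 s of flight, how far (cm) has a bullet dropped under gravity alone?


drop = 0.5*g*t^2 = 0.5*9.81*2.287^2 = 25.655 m ≈ 2565 cm

2565 cm


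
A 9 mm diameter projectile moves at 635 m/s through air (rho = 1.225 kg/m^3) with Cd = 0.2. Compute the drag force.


A = pi*(d/2)^2 = pi*(9/2000)^2 = 6.36173e-05 m^2
Fd = 0.5*Cd*rho*A*v^2 = 0.5*0.2*1.225*6.36173e-05*635^2 = 3.142 N

3.142 N


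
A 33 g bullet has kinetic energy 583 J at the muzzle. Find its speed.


v = sqrt(2*E/m) = sqrt(2*583/0.033) = 188 m/s

188 m/s


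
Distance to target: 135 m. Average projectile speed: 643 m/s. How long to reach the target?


t = d/v = 135/643 = 0.21 s

0.21 s


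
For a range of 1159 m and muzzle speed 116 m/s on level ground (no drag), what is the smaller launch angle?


sin(2*theta) = R*g/v0^2 = 1159*9.81/116^2 = 0.844961, theta = arcsin(0.844961)/2 = 28.83°

28.83 degrees


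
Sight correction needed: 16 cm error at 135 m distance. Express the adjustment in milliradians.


1 mrad subtends 1 cm per 10 m of range, so adj = error_cm / (dist_m / 10) = 16 / (135/10) = 1.185 mrad

1.185 mrad


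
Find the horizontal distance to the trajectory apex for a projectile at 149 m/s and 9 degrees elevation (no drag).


R = v0^2*sin(2*theta)/g = 149^2*sin(2*9°)/9.81 = 699.336 m
apex_dist = R/2 = 699.336/2 = 349.7 m

349.7 m


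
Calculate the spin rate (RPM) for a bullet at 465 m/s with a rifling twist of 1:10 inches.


twist_m = 10*0.0254 = 0.254 m
spin = v/twist = 465/0.254 = 1830.709 rev/s
RPM = spin*60 = 1830.709*60 ≈ 109843 RPM

109843 RPM


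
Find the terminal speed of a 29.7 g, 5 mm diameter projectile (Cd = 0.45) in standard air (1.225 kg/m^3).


A = pi*(d/2)^2 = pi*(5/2000)^2 = 1.96350e-05 m^2
vt = sqrt(2mg/(Cd*rho*A)) = sqrt(2*0.0297*9.81/(0.45 * 1.225 * 1.96350e-05)) = 232 m/s

232 m/s


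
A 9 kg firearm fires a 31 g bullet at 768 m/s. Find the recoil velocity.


v_recoil = m_p * v_p / m_gun = 0.031 * 768 / 9 = 2.645 m/s

2.645 m/s


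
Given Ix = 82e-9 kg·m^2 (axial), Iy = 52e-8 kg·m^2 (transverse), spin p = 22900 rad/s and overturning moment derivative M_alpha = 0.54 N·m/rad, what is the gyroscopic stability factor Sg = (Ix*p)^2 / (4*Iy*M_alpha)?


Sg = Ix^2 * p^2 / (4 * Iy * M_alpha) = (82e-9)^2 * 22900^2 / (4 * 52e-8 * 0.54) = 3.139

3.139


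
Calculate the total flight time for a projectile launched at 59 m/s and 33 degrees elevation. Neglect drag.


T = 2*v0*sin(theta)/g = 2*59*sin(33°)/9.81 = 6.551 s

6.551 s


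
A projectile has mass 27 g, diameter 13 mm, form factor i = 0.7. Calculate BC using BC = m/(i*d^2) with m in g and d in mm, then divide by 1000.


BC = m/(i*d^2*1000) = 27/(0.7 * 13^2 * 1000) = 0.0002282

0.0002282


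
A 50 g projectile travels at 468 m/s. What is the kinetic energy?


E = 0.5*m*v^2 = 0.5*0.05*468^2 = 5476 J

5476 J


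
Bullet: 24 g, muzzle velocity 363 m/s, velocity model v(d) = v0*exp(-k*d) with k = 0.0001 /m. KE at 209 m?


v = v0*exp(-k*d) = 363*exp(-0.0001*209) = 355.492 m/s
E = 0.5*m*v^2 = 0.5*0.024*355.492^2 = 1516 J

1516 J


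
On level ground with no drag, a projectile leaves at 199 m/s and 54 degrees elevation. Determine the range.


R = v0^2 * sin(2*theta) / g = 199^2 * sin(2*54°) / 9.81 = 3839 m

3839 m


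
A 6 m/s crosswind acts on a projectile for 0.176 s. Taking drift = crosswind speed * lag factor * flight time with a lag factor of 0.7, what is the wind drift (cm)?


drift = v_wind * lag * t = 6 * 0.7 * 0.176 = 0.7392 m ≈ 73.92 cm

73.92 cm


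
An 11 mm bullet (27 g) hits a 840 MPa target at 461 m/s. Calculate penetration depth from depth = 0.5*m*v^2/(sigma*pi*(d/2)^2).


A = pi*(d/2)^2 = pi*(11/2)^2 = 95.0332 mm^2
E = 0.5*m*v^2 = 0.5*0.027*461^2 = 2869.03 J
depth = E/(sigma*A) = 2869.03 J / (840 MPa * 95.0332 mm^2) = 2869.03/(840 * 95.0332) m = 0.0359402 m ≈ 35.94 mm

35.94 mm


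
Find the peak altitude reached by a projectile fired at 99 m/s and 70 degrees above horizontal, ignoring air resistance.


H = (v0*sin(theta))^2 / (2g) = (99*sin(70°))^2 / (2*9.81) = 441.1 m

441.1 m


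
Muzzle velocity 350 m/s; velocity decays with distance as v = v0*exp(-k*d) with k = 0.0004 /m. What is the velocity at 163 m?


v = v0*exp(-k*d) = 350*exp(-0.0004*163) = 327.9 m/s

327.9 m/s


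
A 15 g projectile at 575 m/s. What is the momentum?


p = m*v = 0.015*575 = 8.625 kg·m/s

8.625 kg·m/s


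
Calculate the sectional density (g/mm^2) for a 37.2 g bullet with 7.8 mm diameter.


SD = m/d^2 = 37.2/7.8^2 = 0.6114 g/mm^2

0.6114 g/mm^2


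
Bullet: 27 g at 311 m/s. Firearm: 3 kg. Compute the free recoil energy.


v_r = m_p*v_p/m_gun = 0.027*311/3 = 2.799 m/s, E_r = 0.5*m_gun*v_r^2 = 0.5*3*2.799^2 = 11.75 J

11.75 J


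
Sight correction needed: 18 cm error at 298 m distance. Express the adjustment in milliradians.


1 mrad subtends 1 cm per 10 m of range, so adj = error_cm / (dist_m / 10) = 18 / (298/10) = 0.604 mrad

0.604 mrad


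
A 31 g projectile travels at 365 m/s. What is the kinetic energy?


E = 0.5*m*v^2 = 0.5*0.031*365^2 = 2065 J

2065 J


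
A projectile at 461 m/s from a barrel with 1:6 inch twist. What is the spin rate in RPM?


twist_m = 6*0.0254 = 0.1524 m
spin = v/twist = 461/0.1524 = 3024.934 rev/s
RPM = spin*60 = 3024.934*60 ≈ 181496 RPM

181496 RPM


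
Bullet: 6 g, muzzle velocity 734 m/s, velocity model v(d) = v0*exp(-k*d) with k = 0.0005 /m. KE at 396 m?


v = v0*exp(-k*d) = 734*exp(-0.0005*396) = 602.151 m/s
E = 0.5*m*v^2 = 0.5*0.006*602.151^2 = 1088 J

1088 J


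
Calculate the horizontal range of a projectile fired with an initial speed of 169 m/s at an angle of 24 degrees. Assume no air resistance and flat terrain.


R = v0^2 * sin(2*theta) / g = 169^2 * sin(2*24°) / 9.81 = 2164 m

2164 m


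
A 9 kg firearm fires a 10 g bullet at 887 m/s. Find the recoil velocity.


v_recoil = m_p * v_p / m_gun = 0.01 * 887 / 9 = 0.9856 m/s

0.9856 m/s


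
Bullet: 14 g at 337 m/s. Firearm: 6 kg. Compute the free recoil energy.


v_r = m_p*v_p/m_gun = 0.014*337/6 = 0.786333 m/s, E_r = 0.5*m_gun*v_r^2 = 0.5*6*0.786333^2 = 1.855 J

1.855 J


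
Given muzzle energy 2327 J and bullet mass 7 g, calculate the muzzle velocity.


v = sqrt(2*E/m) = sqrt(2*2327/0.007) = 815.4 m/s

815.4 m/s


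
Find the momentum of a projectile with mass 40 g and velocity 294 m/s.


p = m*v = 0.04*294 = 11.76 kg·m/s

11.76 kg·m/s


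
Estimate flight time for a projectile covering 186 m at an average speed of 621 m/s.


t = d/v = 186/621 = 0.2995 s

0.2995 s


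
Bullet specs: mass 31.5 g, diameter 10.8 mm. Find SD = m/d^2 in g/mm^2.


SD = m/d^2 = 31.5/10.8^2 = 0.2701 g/mm^2

0.2701 g/mm^2


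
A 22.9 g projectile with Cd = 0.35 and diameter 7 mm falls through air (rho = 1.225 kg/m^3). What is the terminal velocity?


A = pi*(d/2)^2 = pi*(7/2000)^2 = 3.84845e-05 m^2
vt = sqrt(2mg/(Cd*rho*A)) = sqrt(2*0.0229*9.81/(0.35 * 1.225 * 3.84845e-05)) = 165 m/s

165 m/s


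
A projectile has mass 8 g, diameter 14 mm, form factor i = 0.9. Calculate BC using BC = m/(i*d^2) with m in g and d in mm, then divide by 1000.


BC = m/(i*d^2*1000) = 8/(0.9 * 14^2 * 1000) = 4.535e-05

4.535e-05


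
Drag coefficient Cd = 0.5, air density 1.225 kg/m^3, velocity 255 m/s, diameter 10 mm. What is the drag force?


A = pi*(d/2)^2 = pi*(10/2000)^2 = 7.85398e-05 m^2
Fd = 0.5*Cd*rho*A*v^2 = 0.5*0.5*1.225*7.85398e-05*255^2 = 1.564 N

1.564 N


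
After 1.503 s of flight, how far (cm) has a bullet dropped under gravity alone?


drop = 0.5*g*t^2 = 0.5*9.81*1.503^2 = 11.0804 m ≈ 1108 cm

1108 cm


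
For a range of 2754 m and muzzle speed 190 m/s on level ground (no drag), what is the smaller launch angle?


sin(2*theta) = R*g/v0^2 = 2754*9.81/190^2 = 0.748386, theta = arcsin(0.748386)/2 = 24.23°

24.23 degrees


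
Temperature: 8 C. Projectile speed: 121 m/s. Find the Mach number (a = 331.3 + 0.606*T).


a = 331.3 + 0.606*(8) = 336.148 m/s
M = v/a = 121/336.148 = 0.36

0.36


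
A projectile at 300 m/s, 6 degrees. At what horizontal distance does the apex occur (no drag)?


R = v0^2*sin(2*theta)/g = 300^2*sin(2*6°)/9.81 = 1907.45 m
apex_dist = R/2 = 1907.45/2 = 953.7 m

953.7 m


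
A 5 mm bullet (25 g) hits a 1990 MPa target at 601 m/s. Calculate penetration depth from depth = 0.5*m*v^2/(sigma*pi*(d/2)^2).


A = pi*(d/2)^2 = pi*(5/2)^2 = 19.635 mm^2
E = 0.5*m*v^2 = 0.5*0.025*601^2 = 4515.01 J
depth = E/(sigma*A) = 4515.01 J / (1990 MPa * 19.635 mm^2) = 4515.01/(1990 * 19.635) m = 0.115552 m ≈ 115.6 mm

115.6 mm


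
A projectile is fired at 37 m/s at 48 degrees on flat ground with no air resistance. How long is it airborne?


T = 2*v0*sin(theta)/g = 2*37*sin(48°)/9.81 = 5.606 s

5.606 s


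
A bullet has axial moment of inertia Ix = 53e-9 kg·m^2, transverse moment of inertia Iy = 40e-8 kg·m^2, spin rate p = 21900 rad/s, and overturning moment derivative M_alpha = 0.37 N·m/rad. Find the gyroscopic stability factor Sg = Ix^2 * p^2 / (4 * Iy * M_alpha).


Sg = Ix^2 * p^2 / (4 * Iy * M_alpha) = (53e-9)^2 * 21900^2 / (4 * 40e-8 * 0.37) = 2.276

2.276


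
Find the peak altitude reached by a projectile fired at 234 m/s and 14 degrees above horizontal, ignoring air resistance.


H = (v0*sin(theta))^2 / (2g) = (234*sin(14°))^2 / (2*9.81) = 163.3 m

163.3 m


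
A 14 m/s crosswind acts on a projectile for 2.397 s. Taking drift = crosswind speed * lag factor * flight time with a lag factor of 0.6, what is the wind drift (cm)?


drift = v_wind * lag * t = 14 * 0.6 * 2.397 = 20.1348 m ≈ 2013 cm

2013 cm


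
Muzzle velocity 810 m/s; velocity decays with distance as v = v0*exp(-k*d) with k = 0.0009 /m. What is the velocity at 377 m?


v = v0*exp(-k*d) = 810*exp(-0.0009*377) = 576.9 m/s

576.9 m/s


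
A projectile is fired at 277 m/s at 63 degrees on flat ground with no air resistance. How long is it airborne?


T = 2*v0*sin(theta)/g = 2*277*sin(63°)/9.81 = 50.32 s

50.32 s


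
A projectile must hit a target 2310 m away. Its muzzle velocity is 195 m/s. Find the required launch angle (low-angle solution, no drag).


sin(2*theta) = R*g/v0^2 = 2310*9.81/195^2 = 0.595953, theta = arcsin(0.595953)/2 = 18.29°

18.29 degrees


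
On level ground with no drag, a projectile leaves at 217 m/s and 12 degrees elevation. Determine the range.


R = v0^2 * sin(2*theta) / g = 217^2 * sin(2*12°) / 9.81 = 1952 m

1952 m


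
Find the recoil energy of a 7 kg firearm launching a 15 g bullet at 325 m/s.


v_r = m_p*v_p/m_gun = 0.015*325/7 = 0.696429 m/s, E_r = 0.5*m_gun*v_r^2 = 0.5*7*0.696429^2 = 1.698 J

1.698 J


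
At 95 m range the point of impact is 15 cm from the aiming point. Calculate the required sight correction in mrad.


1 mrad subtends 1 cm per 10 m of range, so adj = error_cm / (dist_m / 10) = 15 / (95/10) = 1.579 mrad

1.579 mrad


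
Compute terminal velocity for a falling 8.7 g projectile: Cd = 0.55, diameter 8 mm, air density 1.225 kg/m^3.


A = pi*(d/2)^2 = pi*(8/2000)^2 = 5.02655e-05 m^2
vt = sqrt(2mg/(Cd*rho*A)) = sqrt(2*0.0087*9.81/(0.55 * 1.225 * 5.02655e-05)) = 70.99 m/s

70.99 m/s


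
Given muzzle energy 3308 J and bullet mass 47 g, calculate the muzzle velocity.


v = sqrt(2*E/m) = sqrt(2*3308/0.047) = 375.2 m/s

375.2 m/s


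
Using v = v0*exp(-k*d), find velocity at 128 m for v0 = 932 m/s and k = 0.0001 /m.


v = v0*exp(-k*d) = 932*exp(-0.0001*128) = 920.1 m/s

920.1 m/s


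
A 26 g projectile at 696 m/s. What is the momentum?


p = m*v = 0.026*696 = 18.1 kg·m/s

18.1 kg·m/s


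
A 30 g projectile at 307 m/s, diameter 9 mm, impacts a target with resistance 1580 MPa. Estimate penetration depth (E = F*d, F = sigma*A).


A = pi*(d/2)^2 = pi*(9/2)^2 = 63.6173 mm^2
E = 0.5*m*v^2 = 0.5*0.03*307^2 = 1413.73 J
depth = E/(sigma*A) = 1413.73 J / (1580 MPa * 63.6173 mm^2) = 1413.73/(1580 * 63.6173) m = 0.0140649 m ≈ 14.06 mm

14.06 mm


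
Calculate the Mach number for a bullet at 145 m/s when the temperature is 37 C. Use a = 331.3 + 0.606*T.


a = 331.3 + 0.606*(37) = 353.722 m/s
M = v/a = 145/353.722 = 0.4099

0.4099


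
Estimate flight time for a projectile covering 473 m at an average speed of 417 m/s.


t = d/v = 473/417 = 1.134 s

1.134 s


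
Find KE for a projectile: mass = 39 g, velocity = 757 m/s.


E = 0.5*m*v^2 = 0.5*0.039*757^2 = 11174 J

11174 J


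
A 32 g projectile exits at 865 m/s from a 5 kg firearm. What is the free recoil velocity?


v_recoil = m_p * v_p / m_gun = 0.032 * 865 / 5 = 5.536 m/s

5.536 m/s


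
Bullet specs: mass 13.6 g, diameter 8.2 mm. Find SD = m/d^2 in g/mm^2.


SD = m/d^2 = 13.6/8.2^2 = 0.2023 g/mm^2

0.2023 g/mm^2


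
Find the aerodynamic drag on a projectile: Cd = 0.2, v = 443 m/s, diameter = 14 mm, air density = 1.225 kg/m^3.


A = pi*(d/2)^2 = pi*(14/2000)^2 = 1.53938e-04 m^2
Fd = 0.5*Cd*rho*A*v^2 = 0.5*0.2*1.225*1.53938e-04*443^2 = 3.701 N

3.701 N


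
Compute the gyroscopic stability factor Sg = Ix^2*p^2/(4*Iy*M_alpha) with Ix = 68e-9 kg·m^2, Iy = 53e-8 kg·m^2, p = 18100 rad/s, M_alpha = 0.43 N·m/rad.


Sg = Ix^2 * p^2 / (4 * Iy * M_alpha) = (68e-9)^2 * 18100^2 / (4 * 53e-8 * 0.43) = 1.662

1.662


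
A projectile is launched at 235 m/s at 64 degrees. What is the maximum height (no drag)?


H = (v0*sin(theta))^2 / (2g) = (235*sin(64°))^2 / (2*9.81) = 2274 m

2274 m


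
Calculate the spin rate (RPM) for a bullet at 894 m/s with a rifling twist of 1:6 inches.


twist_m = 6*0.0254 = 0.1524 m
spin = v/twist = 894/0.1524 = 5866.142 rev/s
RPM = spin*60 = 5866.142*60 ≈ 351969 RPM

351969 RPM


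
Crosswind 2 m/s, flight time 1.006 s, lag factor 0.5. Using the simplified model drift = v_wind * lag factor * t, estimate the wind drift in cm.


drift = v_wind * lag * t = 2 * 0.5 * 1.006 = 1.006 m ≈ 100.6 cm

100.6 cm


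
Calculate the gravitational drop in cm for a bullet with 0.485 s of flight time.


drop = 0.5*g*t^2 = 0.5*9.81*0.485^2 = 1.15378 m ≈ 115.4 cm

115.4 cm


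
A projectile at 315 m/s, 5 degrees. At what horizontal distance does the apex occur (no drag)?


R = v0^2*sin(2*theta)/g = 315^2*sin(2*5°)/9.81 = 1756.4 m
apex_dist = R/2 = 1756.4/2 = 878.2 m

878.2 m


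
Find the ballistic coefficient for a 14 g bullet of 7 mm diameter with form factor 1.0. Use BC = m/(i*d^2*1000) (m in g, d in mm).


BC = m/(i*d^2*1000) = 14/(1.0 * 7^2 * 1000) = 0.0002857

0.0002857


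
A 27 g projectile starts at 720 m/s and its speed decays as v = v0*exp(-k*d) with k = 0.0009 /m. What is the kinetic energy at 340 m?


v = v0*exp(-k*d) = 720*exp(-0.0009*340) = 530.198 m/s
E = 0.5*m*v^2 = 0.5*0.027*530.198^2 = 3795 J

3795 J


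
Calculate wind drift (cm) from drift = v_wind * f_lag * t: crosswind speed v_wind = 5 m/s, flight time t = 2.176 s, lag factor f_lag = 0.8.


drift = v_wind * lag * t = 5 * 0.8 * 2.176 = 8.704 m ≈ 870.4 cm

870.4 cm


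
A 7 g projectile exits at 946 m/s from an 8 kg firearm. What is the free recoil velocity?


v_recoil = m_p * v_p / m_gun = 0.007 * 946 / 8 = 0.8277 m/s

0.8277 m/s


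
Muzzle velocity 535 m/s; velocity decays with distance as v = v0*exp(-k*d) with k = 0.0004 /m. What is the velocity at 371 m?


v = v0*exp(-k*d) = 535*exp(-0.0004*371) = 461.2 m/s

461.2 m/s


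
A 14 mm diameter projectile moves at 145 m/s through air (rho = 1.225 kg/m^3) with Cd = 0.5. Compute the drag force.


A = pi*(d/2)^2 = pi*(14/2000)^2 = 1.53938e-04 m^2
Fd = 0.5*Cd*rho*A*v^2 = 0.5*0.5*1.225*1.53938e-04*145^2 = 0.9912 N

0.9912 N


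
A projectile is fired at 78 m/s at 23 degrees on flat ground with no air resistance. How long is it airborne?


T = 2*v0*sin(theta)/g = 2*78*sin(23°)/9.81 = 6.213 s

6.213 s


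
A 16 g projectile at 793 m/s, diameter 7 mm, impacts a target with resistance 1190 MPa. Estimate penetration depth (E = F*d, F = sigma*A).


A = pi*(d/2)^2 = pi*(7/2)^2 = 38.4845 mm^2
E = 0.5*m*v^2 = 0.5*0.016*793^2 = 5030.79 J
depth = E/(sigma*A) = 5030.79 J / (1190 MPa * 38.4845 mm^2) = 5030.79/(1190 * 38.4845) m = 0.109851 m ≈ 109.9 mm

109.9 mm


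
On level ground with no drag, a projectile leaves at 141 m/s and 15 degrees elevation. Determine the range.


R = v0^2 * sin(2*theta) / g = 141^2 * sin(2*15°) / 9.81 = 1013 m

1013 m


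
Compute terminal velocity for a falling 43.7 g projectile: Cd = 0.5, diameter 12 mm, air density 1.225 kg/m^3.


A = pi*(d/2)^2 = pi*(12/2000)^2 = 1.13097e-04 m^2
vt = sqrt(2mg/(Cd*rho*A)) = sqrt(2*0.0437*9.81/(0.5 * 1.225 * 1.13097e-04)) = 111.3 m/s

111.3 m/s


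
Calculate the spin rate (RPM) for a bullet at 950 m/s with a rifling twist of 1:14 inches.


twist_m = 14*0.0254 = 0.3556 m
spin = v/twist = 950/0.3556 = 2671.541 rev/s
RPM = spin*60 = 2671.541*60 ≈ 160292 RPM

160292 RPM


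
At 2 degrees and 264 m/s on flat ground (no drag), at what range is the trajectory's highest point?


R = v0^2*sin(2*theta)/g = 264^2*sin(2*2°)/9.81 = 495.591 m
apex_dist = R/2 = 495.591/2 = 247.8 m

247.8 m


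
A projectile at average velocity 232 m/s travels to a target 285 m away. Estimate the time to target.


t = d/v = 285/232 = 1.228 s

1.228 s


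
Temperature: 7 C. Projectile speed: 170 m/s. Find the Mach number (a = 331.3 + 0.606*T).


a = 331.3 + 0.606*(7) = 335.542 m/s
M = v/a = 170/335.542 = 0.5066

0.5066


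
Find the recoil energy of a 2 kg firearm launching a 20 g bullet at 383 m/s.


v_r = m_p*v_p/m_gun = 0.02*383/2 = 3.83 m/s, E_r = 0.5*m_gun*v_r^2 = 0.5*2*3.83^2 = 14.67 J

14.67 J


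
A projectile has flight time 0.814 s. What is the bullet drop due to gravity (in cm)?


drop = 0.5*g*t^2 = 0.5*9.81*0.814^2 = 3.25003 m ≈ 325 cm

325 cm


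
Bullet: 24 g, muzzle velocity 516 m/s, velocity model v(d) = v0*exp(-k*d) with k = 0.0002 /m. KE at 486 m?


v = v0*exp(-k*d) = 516*exp(-0.0002*486) = 468.205 m/s
E = 0.5*m*v^2 = 0.5*0.024*468.205^2 = 2631 J

2631 J


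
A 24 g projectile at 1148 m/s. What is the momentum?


p = m*v = 0.024*1148 = 27.55 kg·m/s

27.55 kg·m/s


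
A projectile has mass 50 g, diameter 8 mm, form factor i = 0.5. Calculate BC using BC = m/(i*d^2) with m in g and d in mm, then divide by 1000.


BC = m/(i*d^2*1000) = 50/(0.5 * 8^2 * 1000) = 0.001563

0.001563


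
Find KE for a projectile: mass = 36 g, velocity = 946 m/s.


E = 0.5*m*v^2 = 0.5*0.036*946^2 = 16108 J

16108 J


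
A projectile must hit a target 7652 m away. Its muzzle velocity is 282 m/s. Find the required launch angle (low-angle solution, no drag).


sin(2*theta) = R*g/v0^2 = 7652*9.81/282^2 = 0.943943, theta = arcsin(0.943943)/2 = 35.36°

35.36 degrees


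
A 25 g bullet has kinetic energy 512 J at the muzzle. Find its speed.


v = sqrt(2*E/m) = sqrt(2*512/0.025) = 202.4 m/s

202.4 m/s


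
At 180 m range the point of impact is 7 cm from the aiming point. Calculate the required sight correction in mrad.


1 mrad subtends 1 cm per 10 m of range, so adj = error_cm / (dist_m / 10) = 7 / (180/10) = 0.3889 mrad

0.3889 mrad


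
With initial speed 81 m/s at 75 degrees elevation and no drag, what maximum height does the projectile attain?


H = (v0*sin(theta))^2 / (2g) = (81*sin(75°))^2 / (2*9.81) = 312 m

312 m


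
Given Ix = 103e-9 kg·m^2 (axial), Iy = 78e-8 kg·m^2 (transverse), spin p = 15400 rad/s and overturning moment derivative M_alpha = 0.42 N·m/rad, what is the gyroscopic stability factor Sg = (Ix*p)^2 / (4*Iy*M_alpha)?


Sg = Ix^2 * p^2 / (4 * Iy * M_alpha) = (103e-9)^2 * 15400^2 / (4 * 78e-8 * 0.42) = 1.92

1.92


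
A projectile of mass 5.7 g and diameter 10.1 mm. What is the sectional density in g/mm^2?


SD = m/d^2 = 5.7/10.1^2 = 0.05588 g/mm^2

0.05588 g/mm^2


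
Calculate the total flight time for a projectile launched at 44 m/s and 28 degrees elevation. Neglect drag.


T = 2*v0*sin(theta)/g = 2*44*sin(28°)/9.81 = 4.211 s

4.211 s


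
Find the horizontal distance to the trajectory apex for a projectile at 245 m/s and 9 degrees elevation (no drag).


R = v0^2*sin(2*theta)/g = 245^2*sin(2*9°)/9.81 = 1890.8 m
apex_dist = R/2 = 1890.8/2 = 945.4 m

945.4 m


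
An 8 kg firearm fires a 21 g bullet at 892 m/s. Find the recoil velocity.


v_recoil = m_p * v_p / m_gun = 0.021 * 892 / 8 = 2.342 m/s

2.342 m/s


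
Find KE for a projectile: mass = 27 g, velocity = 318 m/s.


E = 0.5*m*v^2 = 0.5*0.027*318^2 = 1365 J

1365 J


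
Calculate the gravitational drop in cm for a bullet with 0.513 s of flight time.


drop = 0.5*g*t^2 = 0.5*9.81*0.513^2 = 1.29084 m ≈ 129.1 cm

129.1 cm


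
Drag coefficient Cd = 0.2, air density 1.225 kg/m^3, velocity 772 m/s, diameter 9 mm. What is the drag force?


A = pi*(d/2)^2 = pi*(9/2000)^2 = 6.36173e-05 m^2
Fd = 0.5*Cd*rho*A*v^2 = 0.5*0.2*1.225*6.36173e-05*772^2 = 4.645 N

4.645 N


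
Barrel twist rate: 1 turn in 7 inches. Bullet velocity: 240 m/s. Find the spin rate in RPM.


twist_m = 7*0.0254 = 0.1778 m
spin = v/twist = 240/0.1778 = 1349.831 rev/s
RPM = spin*60 = 1349.831*60 ≈ 80990 RPM

80990 RPM


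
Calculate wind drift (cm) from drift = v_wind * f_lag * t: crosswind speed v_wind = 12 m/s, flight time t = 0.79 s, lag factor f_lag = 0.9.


drift = v_wind * lag * t = 12 * 0.9 * 0.79 = 8.532 m ≈ 853.2 cm

853.2 cm


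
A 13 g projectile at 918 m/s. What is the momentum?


p = m*v = 0.013*918 = 11.93 kg·m/s

11.93 kg·m/s


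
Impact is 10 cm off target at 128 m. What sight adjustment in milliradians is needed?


1 mrad subtends 1 cm per 10 m of range, so adj = error_cm / (dist_m / 10) = 10 / (128/10) = 0.7812 mrad

0.7812 mrad


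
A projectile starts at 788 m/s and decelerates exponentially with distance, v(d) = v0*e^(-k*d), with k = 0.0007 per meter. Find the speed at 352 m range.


v = v0*exp(-k*d) = 788*exp(-0.0007*352) = 615.9 m/s

615.9 m/s


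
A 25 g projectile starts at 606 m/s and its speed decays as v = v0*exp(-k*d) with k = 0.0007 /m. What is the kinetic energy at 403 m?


v = v0*exp(-k*d) = 606*exp(-0.0007*403) = 457.044 m/s
E = 0.5*m*v^2 = 0.5*0.025*457.044^2 = 2611 J

2611 J


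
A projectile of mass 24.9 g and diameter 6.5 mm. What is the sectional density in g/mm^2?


SD = m/d^2 = 24.9/6.5^2 = 0.5893 g/mm^2

0.5893 g/mm^2


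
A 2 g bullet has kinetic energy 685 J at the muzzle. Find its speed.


v = sqrt(2*E/m) = sqrt(2*685/0.002) = 827.6 m/s

827.6 m/s


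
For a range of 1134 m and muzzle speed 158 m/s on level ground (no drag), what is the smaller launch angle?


sin(2*theta) = R*g/v0^2 = 1134*9.81/158^2 = 0.445623, theta = arcsin(0.445623)/2 = 13.23°

13.23 degrees


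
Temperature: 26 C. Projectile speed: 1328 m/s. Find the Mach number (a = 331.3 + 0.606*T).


a = 331.3 + 0.606*(26) = 347.056 m/s
M = v/a = 1328/347.056 = 3.826

3.826


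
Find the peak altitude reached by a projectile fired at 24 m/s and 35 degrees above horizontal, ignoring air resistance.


H = (v0*sin(theta))^2 / (2g) = (24*sin(35°))^2 / (2*9.81) = 9.658 m

9.658 m


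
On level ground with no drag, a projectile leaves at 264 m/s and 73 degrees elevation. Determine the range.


R = v0^2 * sin(2*theta) / g = 264^2 * sin(2*73°) / 9.81 = 3973 m

3973 m


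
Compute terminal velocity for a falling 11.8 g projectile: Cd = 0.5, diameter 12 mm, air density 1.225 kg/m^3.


A = pi*(d/2)^2 = pi*(12/2000)^2 = 1.13097e-04 m^2
vt = sqrt(2mg/(Cd*rho*A)) = sqrt(2*0.0118*9.81/(0.5 * 1.225 * 1.13097e-04)) = 57.81 m/s

57.81 m/s


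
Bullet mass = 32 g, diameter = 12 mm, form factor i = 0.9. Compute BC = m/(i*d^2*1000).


BC = m/(i*d^2*1000) = 32/(0.9 * 12^2 * 1000) = 0.0002469

0.0002469


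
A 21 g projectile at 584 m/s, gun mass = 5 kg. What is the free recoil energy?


v_r = m_p*v_p/m_gun = 0.021*584/5 = 2.4528 m/s, E_r = 0.5*m_gun*v_r^2 = 0.5*5*2.4528^2 = 15.04 J

15.04 J


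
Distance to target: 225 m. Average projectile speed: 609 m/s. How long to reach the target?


t = d/v = 225/609 = 0.3695 s

0.3695 s


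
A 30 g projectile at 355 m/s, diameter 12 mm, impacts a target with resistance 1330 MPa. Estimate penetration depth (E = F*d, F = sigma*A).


A = pi*(d/2)^2 = pi*(12/2)^2 = 113.097 mm^2
E = 0.5*m*v^2 = 0.5*0.03*355^2 = 1890.38 J
depth = E/(sigma*A) = 1890.38 J / (1330 MPa * 113.097 mm^2) = 1890.38/(1330 * 113.097) m = 0.0125674 m ≈ 12.57 mm

12.57 mm


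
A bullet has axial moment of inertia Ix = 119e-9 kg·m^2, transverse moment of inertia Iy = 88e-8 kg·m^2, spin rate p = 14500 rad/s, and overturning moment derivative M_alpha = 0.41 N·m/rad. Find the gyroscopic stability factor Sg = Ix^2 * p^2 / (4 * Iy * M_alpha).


Sg = Ix^2 * p^2 / (4 * Iy * M_alpha) = (119e-9)^2 * 14500^2 / (4 * 88e-8 * 0.41) = 2.063

2.063


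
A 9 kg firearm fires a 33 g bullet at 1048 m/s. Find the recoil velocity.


v_recoil = m_p * v_p / m_gun = 0.033 * 1048 / 9 = 3.843 m/s

3.843 m/s


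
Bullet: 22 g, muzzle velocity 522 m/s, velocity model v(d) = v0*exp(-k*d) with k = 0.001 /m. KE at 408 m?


v = v0*exp(-k*d) = 522*exp(-0.001*408) = 347.119 m/s
E = 0.5*m*v^2 = 0.5*0.022*347.119^2 = 1325 J

1325 J


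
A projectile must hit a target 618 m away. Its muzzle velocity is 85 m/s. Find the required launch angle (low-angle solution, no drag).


sin(2*theta) = R*g/v0^2 = 618*9.81/85^2 = 0.839111, theta = arcsin(0.839111)/2 = 28.52°

28.52 degrees


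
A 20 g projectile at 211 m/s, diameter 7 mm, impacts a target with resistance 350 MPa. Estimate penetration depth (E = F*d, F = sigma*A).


A = pi*(d/2)^2 = pi*(7/2)^2 = 38.4845 mm^2
E = 0.5*m*v^2 = 0.5*0.02*211^2 = 445.21 J
depth = E/(sigma*A) = 445.21 J / (350 MPa * 38.4845 mm^2) = 445.21/(350 * 38.4845) m = 0.033053 m ≈ 33.05 mm

33.05 mm


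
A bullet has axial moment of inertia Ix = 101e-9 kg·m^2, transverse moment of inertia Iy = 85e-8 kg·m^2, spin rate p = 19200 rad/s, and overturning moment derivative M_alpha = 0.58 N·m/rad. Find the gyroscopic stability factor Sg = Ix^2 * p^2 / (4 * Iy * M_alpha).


Sg = Ix^2 * p^2 / (4 * Iy * M_alpha) = (101e-9)^2 * 19200^2 / (4 * 85e-8 * 0.58) = 1.907

1.907


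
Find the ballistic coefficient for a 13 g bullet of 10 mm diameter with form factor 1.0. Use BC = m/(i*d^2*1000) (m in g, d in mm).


BC = m/(i*d^2*1000) = 13/(1.0 * 10^2 * 1000) = 0.00013

0.00013


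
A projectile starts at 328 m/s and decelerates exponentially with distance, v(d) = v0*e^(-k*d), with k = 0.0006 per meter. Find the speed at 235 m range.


v = v0*exp(-k*d) = 328*exp(-0.0006*235) = 284.9 m/s

284.9 m/s


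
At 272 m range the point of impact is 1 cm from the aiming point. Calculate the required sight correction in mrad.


1 mrad subtends 1 cm per 10 m of range, so adj = error_cm / (dist_m / 10) = 1 / (272/10) = 0.03676 mrad

0.03676 mrad


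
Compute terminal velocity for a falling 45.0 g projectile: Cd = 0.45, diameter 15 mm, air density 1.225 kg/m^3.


A = pi*(d/2)^2 = pi*(15/2000)^2 = 1.76715e-04 m^2
vt = sqrt(2mg/(Cd*rho*A)) = sqrt(2*0.045*9.81/(0.45 * 1.225 * 1.76715e-04)) = 95.2 m/s

95.2 m/s


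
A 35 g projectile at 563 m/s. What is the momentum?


p = m*v = 0.035*563 = 19.71 kg·m/s

19.71 kg·m/s


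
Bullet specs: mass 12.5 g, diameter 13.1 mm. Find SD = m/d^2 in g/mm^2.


SD = m/d^2 = 12.5/13.1^2 = 0.07284 g/mm^2

0.07284 g/mm^2


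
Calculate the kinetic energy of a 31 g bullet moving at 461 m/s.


E = 0.5*m*v^2 = 0.5*0.031*461^2 = 3294 J

3294 J


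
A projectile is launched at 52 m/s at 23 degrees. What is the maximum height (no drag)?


H = (v0*sin(theta))^2 / (2g) = (52*sin(23°))^2 / (2*9.81) = 21.04 m

21.04 m


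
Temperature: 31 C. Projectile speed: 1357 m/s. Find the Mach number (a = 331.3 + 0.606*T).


a = 331.3 + 0.606*(31) = 350.086 m/s
M = v/a = 1357/350.086 = 3.876

3.876


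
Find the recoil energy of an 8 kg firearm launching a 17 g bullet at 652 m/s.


v_r = m_p*v_p/m_gun = 0.017*652/8 = 1.3855 m/s, E_r = 0.5*m_gun*v_r^2 = 0.5*8*1.3855^2 = 7.678 J

7.678 J


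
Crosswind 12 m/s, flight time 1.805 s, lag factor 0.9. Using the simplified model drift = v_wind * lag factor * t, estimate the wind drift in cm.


drift = v_wind * lag * t = 12 * 0.9 * 1.805 = 19.494 m ≈ 1949 cm

1949 cm


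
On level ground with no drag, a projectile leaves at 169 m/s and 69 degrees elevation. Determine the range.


R = v0^2 * sin(2*theta) / g = 169^2 * sin(2*69°) / 9.81 = 1948 m

1948 m


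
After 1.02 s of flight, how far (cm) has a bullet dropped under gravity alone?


drop = 0.5*g*t^2 = 0.5*9.81*1.02^2 = 5.10316 m ≈ 510.3 cm

510.3 cm


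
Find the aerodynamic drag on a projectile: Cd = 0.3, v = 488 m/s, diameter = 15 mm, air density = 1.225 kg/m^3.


A = pi*(d/2)^2 = pi*(15/2000)^2 = 1.76715e-04 m^2
Fd = 0.5*Cd*rho*A*v^2 = 0.5*0.3*1.225*1.76715e-04*488^2 = 7.733 N

7.733 N


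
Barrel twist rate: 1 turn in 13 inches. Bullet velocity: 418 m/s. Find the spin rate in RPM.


twist_m = 13*0.0254 = 0.3302 m
spin = v/twist = 418/0.3302 = 1265.899 rev/s
RPM = spin*60 = 1265.899*60 ≈ 75954 RPM

75954 RPM


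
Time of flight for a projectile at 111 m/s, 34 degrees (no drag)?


T = 2*v0*sin(theta)/g = 2*111*sin(34°)/9.81 = 12.65 s

12.65 s


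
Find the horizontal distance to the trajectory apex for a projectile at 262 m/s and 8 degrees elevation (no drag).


R = v0^2*sin(2*theta)/g = 262^2*sin(2*8°)/9.81 = 1928.73 m
apex_dist = R/2 = 1928.73/2 = 964.4 m

964.4 m


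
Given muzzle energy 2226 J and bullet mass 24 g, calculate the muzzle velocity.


v = sqrt(2*E/m) = sqrt(2*2226/0.024) = 430.7 m/s

430.7 m/s


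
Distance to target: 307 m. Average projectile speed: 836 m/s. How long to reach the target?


t = d/v = 307/836 = 0.3672 s

0.3672 s


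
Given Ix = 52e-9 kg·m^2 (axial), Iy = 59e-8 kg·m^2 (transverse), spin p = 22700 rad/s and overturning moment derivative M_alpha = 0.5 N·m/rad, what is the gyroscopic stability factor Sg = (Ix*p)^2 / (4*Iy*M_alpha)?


Sg = Ix^2 * p^2 / (4 * Iy * M_alpha) = (52e-9)^2 * 22700^2 / (4 * 59e-8 * 0.5) = 1.181

1.181


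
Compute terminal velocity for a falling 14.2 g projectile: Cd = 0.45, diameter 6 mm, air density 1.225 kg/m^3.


A = pi*(d/2)^2 = pi*(6/2000)^2 = 2.82743e-05 m^2
vt = sqrt(2mg/(Cd*rho*A)) = sqrt(2*0.0142*9.81/(0.45 * 1.225 * 2.82743e-05)) = 133.7 m/s

133.7 m/s


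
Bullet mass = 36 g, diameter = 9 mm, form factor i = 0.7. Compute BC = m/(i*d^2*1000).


BC = m/(i*d^2*1000) = 36/(0.7 * 9^2 * 1000) = 0.0006349

0.0006349


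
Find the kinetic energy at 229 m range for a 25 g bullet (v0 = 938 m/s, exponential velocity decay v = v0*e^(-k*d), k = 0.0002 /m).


v = v0*exp(-k*d) = 938*exp(-0.0002*229) = 896.009 m/s
E = 0.5*m*v^2 = 0.5*0.025*896.009^2 = 10035 J

10035 J


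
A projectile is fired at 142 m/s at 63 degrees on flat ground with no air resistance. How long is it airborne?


T = 2*v0*sin(theta)/g = 2*142*sin(63°)/9.81 = 25.79 s

25.79 s


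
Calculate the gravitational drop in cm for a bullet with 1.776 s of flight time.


drop = 0.5*g*t^2 = 0.5*9.81*1.776^2 = 15.4712 m ≈ 1547 cm

1547 cm


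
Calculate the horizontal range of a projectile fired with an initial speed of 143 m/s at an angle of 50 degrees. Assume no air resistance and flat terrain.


R = v0^2 * sin(2*theta) / g = 143^2 * sin(2*50°) / 9.81 = 2053 m

2053 m


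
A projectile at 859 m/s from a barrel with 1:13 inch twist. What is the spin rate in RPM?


twist_m = 13*0.0254 = 0.3302 m
spin = v/twist = 859/0.3302 = 2601.454 rev/s
RPM = spin*60 = 2601.454*60 ≈ 156087 RPM

156087 RPM


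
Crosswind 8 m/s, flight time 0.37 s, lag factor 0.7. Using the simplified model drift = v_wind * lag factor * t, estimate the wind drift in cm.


drift = v_wind * lag * t = 8 * 0.7 * 0.37 = 2.072 m ≈ 207.2 cm

207.2 cm


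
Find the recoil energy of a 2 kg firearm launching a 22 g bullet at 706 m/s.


v_r = m_p*v_p/m_gun = 0.022*706/2 = 7.766 m/s, E_r = 0.5*m_gun*v_r^2 = 0.5*2*7.766^2 = 60.31 J

60.31 J


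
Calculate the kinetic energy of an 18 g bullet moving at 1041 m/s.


E = 0.5*m*v^2 = 0.5*0.018*1041^2 = 9753 J

9753 J


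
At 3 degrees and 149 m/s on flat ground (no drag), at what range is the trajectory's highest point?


R = v0^2*sin(2*theta)/g = 149^2*sin(2*3°)/9.81 = 236.558 m
apex_dist = R/2 = 236.558/2 = 118.3 m

118.3 m


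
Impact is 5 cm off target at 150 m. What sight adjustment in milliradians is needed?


1 mrad subtends 1 cm per 10 m of range, so adj = error_cm / (dist_m / 10) = 5 / (150/10) = 0.3333 mrad

0.3333 mrad


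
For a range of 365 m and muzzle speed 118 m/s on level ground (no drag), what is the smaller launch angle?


sin(2*theta) = R*g/v0^2 = 365*9.81/118^2 = 0.257157, theta = arcsin(0.257157)/2 = 7.451°

7.451 degrees


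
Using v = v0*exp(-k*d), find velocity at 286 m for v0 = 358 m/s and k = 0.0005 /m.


v = v0*exp(-k*d) = 358*exp(-0.0005*286) = 310.3 m/s

310.3 m/s


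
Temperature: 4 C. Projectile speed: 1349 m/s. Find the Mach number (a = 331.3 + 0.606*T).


a = 331.3 + 0.606*(4) = 333.724 m/s
M = v/a = 1349/333.724 = 4.042

4.042


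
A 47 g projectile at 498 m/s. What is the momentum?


p = m*v = 0.047*498 = 23.41 kg·m/s

23.41 kg·m/s


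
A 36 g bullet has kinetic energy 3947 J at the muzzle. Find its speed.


v = sqrt(2*E/m) = sqrt(2*3947/0.036) = 468.3 m/s

468.3 m/s
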